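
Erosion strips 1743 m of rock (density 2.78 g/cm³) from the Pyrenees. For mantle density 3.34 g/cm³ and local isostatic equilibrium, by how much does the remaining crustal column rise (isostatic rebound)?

Unloading: uplift u = e ρ_c/ρ_m = 1743 m × 2.78/3.34 = 1450 m.

1450 m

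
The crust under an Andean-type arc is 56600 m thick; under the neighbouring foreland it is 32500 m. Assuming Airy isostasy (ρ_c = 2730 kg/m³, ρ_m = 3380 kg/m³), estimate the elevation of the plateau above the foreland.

Excess crust Δ = 56600 m − 32500 m = 24100 m, split between elevation h and root r with h + r = Δ.
Airy balance ρ_c h = (ρ_m − ρ_c) r gives r = h ρ_c/(ρ_m − ρ_c), so h (1 + ρ_c/(ρ_m − ρ_c)) = Δ, i.e. h = Δ (ρ_m − ρ_c)/ρ_m.
h = 24100 m × 650/3380 = 4630 m.

4630 m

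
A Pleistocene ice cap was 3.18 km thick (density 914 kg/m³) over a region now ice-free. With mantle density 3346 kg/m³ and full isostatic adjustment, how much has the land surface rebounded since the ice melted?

Removing the load lets mantle flow back in; uplift u satisfies ρ_ice t = ρ_m u.
u = t ρ_ice/ρ_m = 3.18 km × 914/3346 = 0.869 km.

0.869 km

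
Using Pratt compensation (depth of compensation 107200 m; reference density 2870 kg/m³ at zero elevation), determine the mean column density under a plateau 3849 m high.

2770 kg/m³

Pratt balance: ρ_ref D = ρ (D + h).
ρ = ρ_ref D/(D + h) = 2870 × 107200 m/(107200 m + 3849 m) = 2770 kg/m³.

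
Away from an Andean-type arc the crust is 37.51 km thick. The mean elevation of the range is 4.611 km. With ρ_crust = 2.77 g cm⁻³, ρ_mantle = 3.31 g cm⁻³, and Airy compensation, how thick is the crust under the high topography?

65.8 km

Root depth r = h ρ_c / (ρ_m − ρ_c) = 4.611 km × 2.77 / 0.54 = 23.65 km.
Total thickness = T + h + r = 37.51 km + 4.611 km + 23.65 km = 65.8 km.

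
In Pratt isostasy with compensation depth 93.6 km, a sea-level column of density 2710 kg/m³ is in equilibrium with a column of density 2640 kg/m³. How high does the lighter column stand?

ρ_ref D = ρ (D + h) → h = D (ρ_ref − ρ)/ρ.
h = 93.6 km × (2710 − 2640)/2640 = 2.48 km.

2.48 km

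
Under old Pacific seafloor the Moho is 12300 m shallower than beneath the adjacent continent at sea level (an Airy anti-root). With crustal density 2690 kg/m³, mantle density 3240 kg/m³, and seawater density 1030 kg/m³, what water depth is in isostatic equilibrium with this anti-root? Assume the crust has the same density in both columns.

Replacing a thickness d of crust by seawater at the top must be balanced by replacing crust with mantle at the base: d (ρ_c − ρ_w) = a (ρ_m − ρ_c).
d = a (ρ_m − ρ_c)/(ρ_c − ρ_w) = 12300 m × 550/1660 = 4080 m.

4080 m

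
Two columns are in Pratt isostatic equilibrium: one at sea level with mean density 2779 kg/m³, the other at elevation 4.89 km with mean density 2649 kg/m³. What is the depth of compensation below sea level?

99.6 km

ρ_ref D = ρ (D + h) → D (ρ_ref − ρ) = ρ h.
D = ρ h/(ρ_ref − ρ) = 2649 × 4.89 km/(2779 − 2649) = 99.6 km.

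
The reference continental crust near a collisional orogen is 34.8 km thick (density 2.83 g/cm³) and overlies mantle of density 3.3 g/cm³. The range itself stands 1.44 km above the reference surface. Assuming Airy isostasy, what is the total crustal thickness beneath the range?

44.9 km

Root depth r = h ρ_c / (ρ_m − ρ_c) = 1.44 km × 2.83 / 0.47 = 8.671 km.
Total thickness = T + h + r = 34.8 km + 1.44 km + 8.671 km = 44.9 km.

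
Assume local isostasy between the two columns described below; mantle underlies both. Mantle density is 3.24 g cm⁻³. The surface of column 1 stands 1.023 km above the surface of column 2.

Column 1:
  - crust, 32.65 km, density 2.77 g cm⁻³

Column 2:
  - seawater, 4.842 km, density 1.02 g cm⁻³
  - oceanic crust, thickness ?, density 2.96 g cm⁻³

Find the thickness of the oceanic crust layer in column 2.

4.58 km

Take the compensation level at the base of the deeper column (depth z_c below the surface of column 1) and equate Σ ρ_i t_i down to z_c; mantle fills any gap and the z_c terms cancel.
Column 1: 32.65×2.77 + (z_c − 32.65)×3.24
Column 2: 1.023×0 + 4.842×1.02 + x×2.96 + (z_c − 1.023 − 4.842 − x)×3.24
The z_c×3.24 term appears on both sides and cancels. Collect the known terms of each column as K = Σ(ρt)_known − 3.24 × (depth of known layers): K_1 = 90.4405 − 3.24×32.65 = −15.3455; K_2 = 4.93884 − 3.24×(1.023 + 4.842) = −14.06376.
Balance: K_1 = K_2 − x×(3.24 − 2.96), so x = (K_2 − K_1)/(3.24 − 2.96) = 1.28174/0.28 = 4.58 km.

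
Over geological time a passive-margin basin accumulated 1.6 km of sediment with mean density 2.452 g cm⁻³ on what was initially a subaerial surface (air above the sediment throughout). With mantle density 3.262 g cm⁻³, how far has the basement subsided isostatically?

Subaerial load: s = t ρ_sed / ρ_m = 1.6 km × 2.452/3.262 = 1.2 km.

1.2 km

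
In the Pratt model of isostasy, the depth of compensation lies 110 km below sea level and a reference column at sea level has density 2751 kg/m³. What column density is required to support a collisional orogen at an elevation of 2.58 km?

Pratt balance: ρ_ref D = ρ (D + h).
ρ = ρ_ref D/(D + h) = 2751 × 110 km/(110 km + 2.58 km) = 2690 kg/m³.

2690 kg/m³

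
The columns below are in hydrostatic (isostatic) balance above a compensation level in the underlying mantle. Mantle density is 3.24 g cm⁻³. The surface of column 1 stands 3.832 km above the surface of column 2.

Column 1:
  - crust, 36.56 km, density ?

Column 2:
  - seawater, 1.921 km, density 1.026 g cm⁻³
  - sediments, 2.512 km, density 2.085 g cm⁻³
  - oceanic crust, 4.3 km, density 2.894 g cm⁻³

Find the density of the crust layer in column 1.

2.66 g cm⁻³

Take the compensation level at the base of the deeper column (depth z_c below the surface of column 1) and equate Σ ρ_i t_i down to z_c; mantle fills any gap and the z_c terms cancel.
Column 1: 36.56×ρ + (z_c − 36.56)×3.24
Column 2: 3.832×0 + 1.921×1.026 + 2.512×2.085 + 4.3×2.894 + (z_c − 3.832 − 8.733)×3.24
The z_c×3.24 term appears on both sides and cancels. Collect the known terms of each column as K = Σ(ρt)_known − 3.24 × (depth of known layers): K_1 = 0 − 3.24×36.56 = −118.4544; K_2 = 19.652666 − 3.24×(3.832 + 8.733) = −21.057934.
Balance: K_1 + 36.56×ρ = K_2, so ρ = (K_2 − K_1)/36.56 = 97.3965/36.56 = 2.66 g cm⁻³.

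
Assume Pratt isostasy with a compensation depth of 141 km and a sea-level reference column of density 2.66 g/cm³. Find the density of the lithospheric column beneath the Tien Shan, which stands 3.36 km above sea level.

2.6 g/cm³

Pratt balance: ρ_ref D = ρ (D + h).
ρ = ρ_ref D/(D + h) = 2.66 × 141 km/(141 km + 3.36 km) = 2.6 g/cm³.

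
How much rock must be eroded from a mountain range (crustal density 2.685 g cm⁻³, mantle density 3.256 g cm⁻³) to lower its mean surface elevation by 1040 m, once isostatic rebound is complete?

5930 m

Net drop Δ = e − u = e − e ρ_c/ρ_m = e (ρ_m − ρ_c)/ρ_m.
e = Δ ρ_m/(ρ_m − ρ_c) = 1040 m × 3.256/0.571 = 5930 m.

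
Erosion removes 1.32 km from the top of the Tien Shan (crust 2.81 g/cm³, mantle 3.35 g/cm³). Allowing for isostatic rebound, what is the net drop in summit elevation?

Rebound u = e ρ_c/ρ_m = 1.32 km × 2.81/3.35 = 1.107 km.
Net surface drop = e − u = 1.32 km − 1.107 km = e (ρ_m − ρ_c)/ρ_m = 0.213 km.

0.213 km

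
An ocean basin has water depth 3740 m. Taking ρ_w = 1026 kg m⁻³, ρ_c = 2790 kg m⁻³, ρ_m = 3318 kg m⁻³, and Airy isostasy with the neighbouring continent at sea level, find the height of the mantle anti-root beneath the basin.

12500 m

Isostatic balance requires: replacing crust with seawater at the top is compensated by replacing crust with mantle at the base: d (ρ_c − ρ_w) = a (ρ_m − ρ_c).
a = d (ρ_c − ρ_w)/(ρ_m − ρ_c) = 3740 m × 1764/528 = 12500 m.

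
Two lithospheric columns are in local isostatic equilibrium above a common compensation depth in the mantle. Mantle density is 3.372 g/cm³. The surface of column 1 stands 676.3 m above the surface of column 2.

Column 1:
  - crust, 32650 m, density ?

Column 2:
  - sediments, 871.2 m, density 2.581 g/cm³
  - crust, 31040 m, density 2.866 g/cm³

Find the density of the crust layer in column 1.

2.8 g/cm³

Take the compensation level at the base of the deeper column (depth z_c below the surface of column 1) and equate Σ ρ_i t_i down to z_c; mantle fills any gap and the z_c terms cancel.
Column 1: 32650×ρ + (z_c − 32650)×3.372
Column 2: 676.3×0 + 871.2×2.581 + 31040×2.866 + (z_c − 676.3 − 31911.2)×3.372
The z_c×3.372 term appears on both sides and cancels. Collect the known terms of each column as K = Σ(ρt)_known − 3.372 × (depth of known layers): K_1 = 0 − 3.372×32650 = −110095.8; K_2 = 91209.2072 − 3.372×(676.3 + 31911.2) = −18675.8428.
Balance: K_1 + 32650×ρ = K_2, so ρ = (K_2 − K_1)/32650 = 91420/32650 = 2.8 g/cm³.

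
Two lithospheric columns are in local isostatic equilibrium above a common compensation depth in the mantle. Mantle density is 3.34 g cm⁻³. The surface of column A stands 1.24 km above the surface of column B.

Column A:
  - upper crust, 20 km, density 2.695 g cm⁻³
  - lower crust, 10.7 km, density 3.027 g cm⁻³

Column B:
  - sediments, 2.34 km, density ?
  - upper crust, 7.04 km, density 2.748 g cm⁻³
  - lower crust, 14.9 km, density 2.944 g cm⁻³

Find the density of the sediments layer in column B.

Take the compensation level at the base of the deeper column (depth z_c below the surface of column A) and equate Σ ρ_i t_i down to z_c; mantle fills any gap and the z_c terms cancel.
Column A: 20×2.695 + 10.7×3.027 + (z_c − 30.7)×3.34
Column B: 1.24×0 + 2.34×ρ + 7.04×2.748 + 14.9×2.944 + (z_c − 1.24 − 24.28)×3.34
The z_c×3.34 term appears on both sides and cancels. Collect the known terms of each column as K = Σ(ρt)_known − 3.34 × (depth of known layers): K_A = 86.2889 − 3.34×30.7 = −16.2491; K_B = 63.21152 − 3.34×(1.24 + 24.28) = −22.02528.
Balance: K_A = K_B + 2.34×ρ, so ρ = (K_A − K_B)/2.34 = 5.77618/2.34 = 2.47 g cm⁻³.

2.47 g cm⁻³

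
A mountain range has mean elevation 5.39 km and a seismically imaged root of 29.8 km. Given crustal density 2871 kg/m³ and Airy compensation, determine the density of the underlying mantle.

3390 kg/m³

Airy balance: ρ_c h = (ρ_m − ρ_c) r → ρ_m = ρ_c (1 + h/r).
ρ_m = 2871 × (1 + 5.39 km/29.8 km) = 3390 kg/m³.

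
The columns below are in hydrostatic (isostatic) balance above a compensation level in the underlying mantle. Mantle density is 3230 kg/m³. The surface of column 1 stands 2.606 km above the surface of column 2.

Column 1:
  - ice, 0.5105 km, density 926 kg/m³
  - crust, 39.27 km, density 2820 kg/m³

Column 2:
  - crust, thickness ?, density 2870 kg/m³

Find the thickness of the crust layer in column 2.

24.6 km

Take the compensation level at the base of the deeper column (depth z_c below the surface of column 1) and equate Σ ρ_i t_i down to z_c; mantle fills any gap and the z_c terms cancel.
Column 1: 0.5105×926 + 39.27×2820 + (z_c − 39.7805)×3230
Column 2: 2.606×0 + x×2870 + (z_c − 2.606 − 0 − x)×3230
The z_c×3230 term appears on both sides and cancels. Collect the known terms of each column as K = Σ(ρt)_known − 3230 × (depth of known layers): K_1 = 111214.123 − 3230×39.7805 = −17276.892; K_2 = 0 − 3230×(2.606 + 0) = −8417.38.
Balance: K_1 = K_2 − x×(3230 − 2870), so x = (K_2 − K_1)/(3230 − 2870) = 8859.51/360 = 24.6 km.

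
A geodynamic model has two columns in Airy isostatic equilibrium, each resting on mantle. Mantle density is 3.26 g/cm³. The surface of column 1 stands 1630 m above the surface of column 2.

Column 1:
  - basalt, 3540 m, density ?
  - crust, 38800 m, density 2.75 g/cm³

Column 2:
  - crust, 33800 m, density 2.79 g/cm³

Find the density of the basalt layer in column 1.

2.86 g/cm³

Take the compensation level at the base of the deeper column (depth z_c below the surface of column 1) and equate Σ ρ_i t_i down to z_c; mantle fills any gap and the z_c terms cancel.
Column 1: 3540×ρ + 38800×2.75 + (z_c − 42340)×3.26
Column 2: 1630×0 + 33800×2.79 + (z_c − 1630 − 33800)×3.26
The z_c×3.26 term appears on both sides and cancels. Collect the known terms of each column as K = Σ(ρt)_known − 3.26 × (depth of known layers): K_1 = 106700 − 3.26×42340 = −31328.4; K_2 = 94302 − 3.26×(1630 + 33800) = −21199.8.
Balance: K_1 + 3540×ρ = K_2, so ρ = (K_2 − K_1)/3540 = 10128.6/3540 = 2.86 g/cm³.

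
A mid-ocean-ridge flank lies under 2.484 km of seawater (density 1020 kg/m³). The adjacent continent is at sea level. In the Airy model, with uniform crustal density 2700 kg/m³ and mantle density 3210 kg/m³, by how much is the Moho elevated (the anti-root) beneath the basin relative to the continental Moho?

8.18 km

In Airy isostatic equilibrium: replacing crust with seawater at the top is compensated by replacing crust with mantle at the base: d (ρ_c − ρ_w) = a (ρ_m − ρ_c).
a = d (ρ_c − ρ_w)/(ρ_m − ρ_c) = 2.484 km × 1680/510 = 8.18 km.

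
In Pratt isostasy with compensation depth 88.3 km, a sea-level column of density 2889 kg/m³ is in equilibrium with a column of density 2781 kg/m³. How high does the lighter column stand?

ρ_ref D = ρ (D + h) → h = D (ρ_ref − ρ)/ρ.
h = 88.3 km × (2889 − 2781)/2781 = 3.43 km.

3.43 km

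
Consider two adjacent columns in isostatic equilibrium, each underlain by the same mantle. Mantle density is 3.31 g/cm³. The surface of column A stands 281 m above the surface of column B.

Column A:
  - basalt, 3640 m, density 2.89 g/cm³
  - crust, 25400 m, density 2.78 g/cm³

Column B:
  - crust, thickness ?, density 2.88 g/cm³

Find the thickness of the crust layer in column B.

32700 m

Take the compensation level at the base of the deeper column (depth z_c below the surface of column A) and equate Σ ρ_i t_i down to z_c; mantle fills any gap and the z_c terms cancel.
Column A: 3640×2.89 + 25400×2.78 + (z_c − 29040)×3.31
Column B: 281×0 + x×2.88 + (z_c − 281 − 0 − x)×3.31
The z_c×3.31 term appears on both sides and cancels. Collect the known terms of each column as K = Σ(ρt)_known − 3.31 × (depth of known layers): K_A = 81131.6 − 3.31×29040 = −14990.8; K_B = 0 − 3.31×(281 + 0) = −930.11.
Balance: K_A = K_B − x×(3.31 − 2.88), so x = (K_B − K_A)/(3.31 − 2.88) = 14060.7/0.43 = 32700 m.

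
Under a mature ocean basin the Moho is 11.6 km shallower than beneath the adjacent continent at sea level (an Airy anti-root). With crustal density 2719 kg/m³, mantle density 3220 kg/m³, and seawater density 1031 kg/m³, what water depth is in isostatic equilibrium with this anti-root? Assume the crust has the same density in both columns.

Replacing a thickness d of crust by seawater at the top must be balanced by replacing crust with mantle at the base: d (ρ_c − ρ_w) = a (ρ_m − ρ_c).
d = a (ρ_m − ρ_c)/(ρ_c − ρ_w) = 11.6 km × 501/1688 = 3.44 km.

3.44 km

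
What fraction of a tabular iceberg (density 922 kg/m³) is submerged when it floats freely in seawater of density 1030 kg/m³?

Submerged fraction = ρ_obj/ρ_fluid = 922/1030 = 89.5%.

89.5%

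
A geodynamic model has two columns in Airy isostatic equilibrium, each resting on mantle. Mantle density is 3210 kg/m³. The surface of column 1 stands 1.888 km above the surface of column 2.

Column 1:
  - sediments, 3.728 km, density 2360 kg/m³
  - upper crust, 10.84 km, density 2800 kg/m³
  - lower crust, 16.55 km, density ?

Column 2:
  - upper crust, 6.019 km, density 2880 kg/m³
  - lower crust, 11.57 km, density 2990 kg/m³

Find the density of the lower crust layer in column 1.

3030 kg/m³

Take the compensation level at the base of the deeper column (depth z_c below the surface of column 1) and equate Σ ρ_i t_i down to z_c; mantle fills any gap and the z_c terms cancel.
Column 1: 3.728×2360 + 10.84×2800 + 16.55×ρ + (z_c − 31.118)×3210
Column 2: 1.888×0 + 6.019×2880 + 11.57×2990 + (z_c − 1.888 − 17.589)×3210
The z_c×3210 term appears on both sides and cancels. Collect the known terms of each column as K = Σ(ρt)_known − 3210 × (depth of known layers): K_1 = 39150.08 − 3210×31.118 = −60738.7; K_2 = 51929.02 − 3210×(1.888 + 17.589) = −10592.15.
Balance: K_1 + 16.55×ρ = K_2, so ρ = (K_2 − K_1)/16.55 = 50146.6/16.55 = 3030 kg/m³.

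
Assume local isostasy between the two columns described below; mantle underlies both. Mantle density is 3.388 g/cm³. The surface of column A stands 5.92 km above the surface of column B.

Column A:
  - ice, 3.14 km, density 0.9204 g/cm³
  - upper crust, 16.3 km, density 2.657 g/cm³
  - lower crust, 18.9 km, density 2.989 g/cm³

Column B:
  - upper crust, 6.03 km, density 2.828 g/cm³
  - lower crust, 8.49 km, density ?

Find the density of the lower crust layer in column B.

2.94 g/cm³

Take the compensation level at the base of the deeper column (depth z_c below the surface of column A) and equate Σ ρ_i t_i down to z_c; mantle fills any gap and the z_c terms cancel.
Column A: 3.14×0.9204 + 16.3×2.657 + 18.9×2.989 + (z_c − 38.34)×3.388
Column B: 5.92×0 + 6.03×2.828 + 8.49×ρ + (z_c − 5.92 − 14.52)×3.388
The z_c×3.388 term appears on both sides and cancels. Collect the known terms of each column as K = Σ(ρt)_known − 3.388 × (depth of known layers): K_A = 102.691256 − 3.388×38.34 = −27.204664; K_B = 17.05284 − 3.388×(5.92 + 14.52) = −52.19788.
Balance: K_A = K_B + 8.49×ρ, so ρ = (K_A − K_B)/8.49 = 24.9932/8.49 = 2.94 g/cm³.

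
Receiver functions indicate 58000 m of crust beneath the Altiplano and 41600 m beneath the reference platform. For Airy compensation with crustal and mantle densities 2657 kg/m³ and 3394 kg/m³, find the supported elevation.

3560 m

Excess crust Δ = 58000 m − 41600 m = 16400 m, split between elevation h and root r with h + r = Δ.
Airy balance ρ_c h = (ρ_m − ρ_c) r gives r = h ρ_c/(ρ_m − ρ_c), so h (1 + ρ_c/(ρ_m − ρ_c)) = Δ, i.e. h = Δ (ρ_m − ρ_c)/ρ_m.
h = 16400 m × 737/3394 = 3560 m.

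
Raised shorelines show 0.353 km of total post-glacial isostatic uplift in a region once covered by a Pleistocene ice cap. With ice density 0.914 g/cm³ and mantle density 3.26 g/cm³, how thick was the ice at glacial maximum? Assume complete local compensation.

u = t ρ_ice/ρ_m → t = u ρ_m/ρ_ice = 0.353 km × 3.26/0.914 = 1.26 km.

1.26 km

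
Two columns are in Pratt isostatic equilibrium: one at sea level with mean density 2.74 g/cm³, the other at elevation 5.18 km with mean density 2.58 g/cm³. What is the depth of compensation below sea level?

83.5 km

ρ_ref D = ρ (D + h) → D (ρ_ref − ρ) = ρ h.
D = ρ h/(ρ_ref − ρ) = 2.58 × 5.18 km/(2.74 − 2.58) = 83.5 km.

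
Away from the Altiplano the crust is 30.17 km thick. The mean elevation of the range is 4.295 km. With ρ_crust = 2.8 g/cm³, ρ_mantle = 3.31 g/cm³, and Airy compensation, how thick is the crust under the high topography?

58 km

Root depth r = h ρ_c / (ρ_m − ρ_c) = 4.295 km × 2.8 / 0.51 = 23.58 km.
Total thickness = T + h + r = 30.17 km + 4.295 km + 23.58 km = 58 km.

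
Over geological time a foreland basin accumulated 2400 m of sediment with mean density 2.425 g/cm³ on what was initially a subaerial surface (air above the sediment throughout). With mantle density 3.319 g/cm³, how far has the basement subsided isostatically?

1750 m

Subaerial load: s = t ρ_sed / ρ_m = 2400 m × 2.425/3.319 = 1750 m.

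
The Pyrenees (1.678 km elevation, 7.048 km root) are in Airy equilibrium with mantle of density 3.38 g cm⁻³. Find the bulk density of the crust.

2.73 g cm⁻³

ρ_c h = (ρ_m − ρ_c) r → ρ_c (h + r) = ρ_m r → ρ_c = ρ_m r / (h + r).
ρ_c = 3.38 × 7.048 km / (1.678 km + 7.048 km) = 2.73 g cm⁻³.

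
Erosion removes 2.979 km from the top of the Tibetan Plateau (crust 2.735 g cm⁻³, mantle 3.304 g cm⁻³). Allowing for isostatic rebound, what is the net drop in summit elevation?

0.513 km

Rebound u = e ρ_c/ρ_m = 2.979 km × 2.735/3.304 = 2.466 km.
Net surface drop = e − u = 2.979 km − 2.466 km = e (ρ_m − ρ_c)/ρ_m = 0.513 km.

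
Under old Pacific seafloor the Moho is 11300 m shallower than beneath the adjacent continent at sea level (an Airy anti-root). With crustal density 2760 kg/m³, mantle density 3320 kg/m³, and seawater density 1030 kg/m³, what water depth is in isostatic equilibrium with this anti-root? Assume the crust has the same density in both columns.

3660 m

Replacing a thickness d of crust by seawater at the top must be balanced by replacing crust with mantle at the base: d (ρ_c − ρ_w) = a (ρ_m − ρ_c).
d = a (ρ_m − ρ_c)/(ρ_c − ρ_w) = 11300 m × 560/1730 = 3660 m.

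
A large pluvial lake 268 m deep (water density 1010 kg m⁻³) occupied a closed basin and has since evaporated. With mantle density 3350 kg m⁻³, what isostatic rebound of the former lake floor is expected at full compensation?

80.8 m

u = d ρ_w/ρ_m = 268 m × 1010/3350 = 80.8 m.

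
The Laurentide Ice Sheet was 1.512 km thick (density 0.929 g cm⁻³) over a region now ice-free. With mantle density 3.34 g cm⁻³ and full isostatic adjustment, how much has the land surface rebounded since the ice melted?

0.421 km

Removing the load lets mantle flow back in; uplift u satisfies ρ_ice t = ρ_m u.
u = t ρ_ice/ρ_m = 1.512 km × 0.929/3.34 = 0.421 km.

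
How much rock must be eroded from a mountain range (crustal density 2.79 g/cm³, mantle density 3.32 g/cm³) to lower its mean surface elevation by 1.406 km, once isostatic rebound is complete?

8.81 km

Net drop Δ = e − u = e − e ρ_c/ρ_m = e (ρ_m − ρ_c)/ρ_m.
e = Δ ρ_m/(ρ_m − ρ_c) = 1.406 km × 3.32/0.53 = 8.81 km.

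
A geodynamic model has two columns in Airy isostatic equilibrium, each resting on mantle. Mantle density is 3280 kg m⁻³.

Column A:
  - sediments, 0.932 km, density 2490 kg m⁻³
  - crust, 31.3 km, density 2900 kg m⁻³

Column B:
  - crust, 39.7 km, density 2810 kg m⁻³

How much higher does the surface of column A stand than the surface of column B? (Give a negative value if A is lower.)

−1.84 km

For any compensation level in the mantle, the mantle terms cancel and isostasy reduces to e = (Σt_A − Σt_B) − (Σ(ρt)_A − Σ(ρt)_B) / ρ_m.
Σt_A = 32.232 km; Σt_B = 39.7 km; Σ(ρt)_A = 93090.68; Σ(ρt)_B = 111557 (in km·kg m⁻³).
e = (32.232 − 39.7) − (93090.68 − 111557) / 3280 = −1.84 km.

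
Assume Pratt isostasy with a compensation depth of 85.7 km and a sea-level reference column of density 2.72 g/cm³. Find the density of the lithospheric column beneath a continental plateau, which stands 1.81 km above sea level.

2.66 g/cm³

Pratt balance: ρ_ref D = ρ (D + h).
ρ = ρ_ref D/(D + h) = 2.72 × 85.7 km/(85.7 km + 1.81 km) = 2.66 g/cm³.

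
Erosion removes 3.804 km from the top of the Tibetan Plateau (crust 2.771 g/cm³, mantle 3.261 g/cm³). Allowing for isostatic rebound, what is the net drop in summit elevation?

0.572 km

Rebound u = e ρ_c/ρ_m = 3.804 km × 2.771/3.261 = 3.232 km.
Net surface drop = e − u = 3.804 km − 3.232 km = e (ρ_m − ρ_c)/ρ_m = 0.572 km.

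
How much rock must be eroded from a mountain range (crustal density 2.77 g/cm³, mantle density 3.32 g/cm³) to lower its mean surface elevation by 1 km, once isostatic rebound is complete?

Net drop Δ = e − u = e − e ρ_c/ρ_m = e (ρ_m − ρ_c)/ρ_m.
e = Δ ρ_m/(ρ_m − ρ_c) = 1 km × 3.32/0.55 = 6.04 km.

6.04 km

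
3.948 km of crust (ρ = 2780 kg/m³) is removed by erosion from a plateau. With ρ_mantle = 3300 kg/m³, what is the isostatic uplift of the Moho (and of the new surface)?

3.33 km

Unloading: uplift u = e ρ_c/ρ_m = 3.948 km × 2780/3300 = 3.33 km.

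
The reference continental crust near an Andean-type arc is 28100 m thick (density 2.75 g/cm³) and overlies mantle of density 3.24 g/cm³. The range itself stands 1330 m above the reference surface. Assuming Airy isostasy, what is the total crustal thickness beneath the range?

Root depth r = h ρ_c / (ρ_m − ρ_c) = 1330 m × 2.75 / 0.49 = 7464 m.
Total thickness = T + h + r = 28100 m + 1330 m + 7464 m = 36900 m.

36900 m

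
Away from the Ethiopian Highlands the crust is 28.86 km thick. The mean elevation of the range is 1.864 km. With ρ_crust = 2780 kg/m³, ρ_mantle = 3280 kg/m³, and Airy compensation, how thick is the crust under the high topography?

41.1 km

Root depth r = h ρ_c / (ρ_m − ρ_c) = 1.864 km × 2780 / 500 = 10.36 km.
Total thickness = T + h + r = 28.86 km + 1.864 km + 10.36 km = 41.1 km.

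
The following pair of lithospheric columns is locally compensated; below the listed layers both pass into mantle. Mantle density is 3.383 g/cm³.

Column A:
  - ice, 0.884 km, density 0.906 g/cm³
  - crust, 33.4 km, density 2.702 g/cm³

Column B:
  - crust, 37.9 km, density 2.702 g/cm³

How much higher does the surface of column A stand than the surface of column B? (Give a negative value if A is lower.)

−0.259 km

For any compensation level in the mantle, the mantle terms cancel and isostasy reduces to e = (Σt_A − Σt_B) − (Σ(ρt)_A − Σ(ρt)_B) / ρ_m.
Σt_A = 34.284 km; Σt_B = 37.9 km; Σ(ρt)_A = 91.047704; Σ(ρt)_B = 102.4058 (in km·g/cm³).
e = (34.284 − 37.9) − (91.047704 − 102.4058) / 3.383 = −0.259 km.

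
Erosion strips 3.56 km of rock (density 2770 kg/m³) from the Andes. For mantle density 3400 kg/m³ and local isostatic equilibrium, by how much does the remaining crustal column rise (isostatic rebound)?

2.9 km

Unloading: uplift u = e ρ_c/ρ_m = 3.56 km × 2770/3400 = 2.9 km.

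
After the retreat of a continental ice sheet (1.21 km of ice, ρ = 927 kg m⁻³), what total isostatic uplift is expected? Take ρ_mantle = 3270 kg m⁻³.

0.343 km

Removing the load lets mantle flow back in; uplift u satisfies ρ_ice t = ρ_m u.
u = t ρ_ice/ρ_m = 1.21 km × 927/3270 = 0.343 km.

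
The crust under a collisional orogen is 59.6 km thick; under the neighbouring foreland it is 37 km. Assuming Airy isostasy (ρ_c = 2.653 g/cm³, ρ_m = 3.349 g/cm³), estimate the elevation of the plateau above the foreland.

4.7 km

Excess crust Δ = 59.6 km − 37 km = 22.6 km, split between elevation h and root r with h + r = Δ.
Airy balance ρ_c h = (ρ_m − ρ_c) r gives r = h ρ_c/(ρ_m − ρ_c), so h (1 + ρ_c/(ρ_m − ρ_c)) = Δ, i.e. h = Δ (ρ_m − ρ_c)/ρ_m.
h = 22.6 km × 0.696/3.349 = 4.7 km.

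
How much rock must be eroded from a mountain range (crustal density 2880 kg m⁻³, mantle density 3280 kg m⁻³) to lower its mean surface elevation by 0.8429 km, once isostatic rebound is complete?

Net drop Δ = e − u = e − e ρ_c/ρ_m = e (ρ_m − ρ_c)/ρ_m.
e = Δ ρ_m/(ρ_m − ρ_c) = 0.8429 km × 3280/400 = 6.91 km.

6.91 km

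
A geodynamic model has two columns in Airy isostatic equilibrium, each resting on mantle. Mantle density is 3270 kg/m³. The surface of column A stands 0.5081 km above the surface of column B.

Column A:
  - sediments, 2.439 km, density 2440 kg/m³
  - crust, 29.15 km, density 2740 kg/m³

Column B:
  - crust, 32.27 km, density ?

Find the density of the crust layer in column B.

2780 kg/m³

Take the compensation level at the base of the deeper column (depth z_c below the surface of column A) and equate Σ ρ_i t_i down to z_c; mantle fills any gap and the z_c terms cancel.
Column A: 2.439×2440 + 29.15×2740 + (z_c − 31.589)×3270
Column B: 0.5081×0 + 32.27×ρ + (z_c − 0.5081 − 32.27)×3270
The z_c×3270 term appears on both sides and cancels. Collect the known terms of each column as K = Σ(ρt)_known − 3270 × (depth of known layers): K_A = 85822.16 − 3270×31.589 = −17473.87; K_B = 0 − 3270×(0.5081 + 32.27) = −107184.387.
Balance: K_A = K_B + 32.27×ρ, so ρ = (K_A − K_B)/32.27 = 89710.5/32.27 = 2780 kg/m³.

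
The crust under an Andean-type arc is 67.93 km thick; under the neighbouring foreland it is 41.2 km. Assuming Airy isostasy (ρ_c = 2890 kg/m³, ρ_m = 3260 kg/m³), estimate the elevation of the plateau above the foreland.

3.03 km

Excess crust Δ = 67.93 km − 41.2 km = 26.73 km, split between elevation h and root r with h + r = Δ.
Airy balance ρ_c h = (ρ_m − ρ_c) r gives r = h ρ_c/(ρ_m − ρ_c), so h (1 + ρ_c/(ρ_m − ρ_c)) = Δ, i.e. h = Δ (ρ_m − ρ_c)/ρ_m.
h = 26.73 km × 370/3260 = 3.03 km.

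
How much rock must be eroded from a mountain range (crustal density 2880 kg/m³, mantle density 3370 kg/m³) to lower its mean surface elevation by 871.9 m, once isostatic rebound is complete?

6000 m

Net drop Δ = e − u = e − e ρ_c/ρ_m = e (ρ_m − ρ_c)/ρ_m.
e = Δ ρ_m/(ρ_m − ρ_c) = 871.9 m × 3370/490 = 6000 m.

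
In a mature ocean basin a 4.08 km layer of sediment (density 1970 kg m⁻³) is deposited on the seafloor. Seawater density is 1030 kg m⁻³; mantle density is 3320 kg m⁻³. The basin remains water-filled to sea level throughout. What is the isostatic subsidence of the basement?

Submarine loading: the sediment displaces seawater, and the subsidence is in turn flooded, so s (ρ_m − ρ_w) = t (ρ_sed − ρ_w).
s = 4.08 km × (1970 − 1030) / (3320 − 1030) = 1.67 km.

1.67 km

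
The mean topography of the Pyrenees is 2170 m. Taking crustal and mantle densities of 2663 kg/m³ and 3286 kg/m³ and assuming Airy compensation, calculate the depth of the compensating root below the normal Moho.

By Archimedes' principle applied to the lithosphere: the weight of the topography is balanced by the buoyancy of the root, ρ_c h = (ρ_m − ρ_c) r.
r = h · ρ_c / (ρ_m − ρ_c) = 2170 m × 2663 / (3286 − 2663) = 9280 m.

9280 m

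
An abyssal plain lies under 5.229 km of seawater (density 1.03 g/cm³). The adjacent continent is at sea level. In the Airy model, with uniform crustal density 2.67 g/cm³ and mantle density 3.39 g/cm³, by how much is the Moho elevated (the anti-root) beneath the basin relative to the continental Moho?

In Airy isostatic equilibrium: replacing crust with seawater at the top is compensated by replacing crust with mantle at the base: d (ρ_c − ρ_w) = a (ρ_m − ρ_c).
a = d (ρ_c − ρ_w)/(ρ_m − ρ_c) = 5.229 km × 1.64/0.72 = 11.9 km.

11.9 km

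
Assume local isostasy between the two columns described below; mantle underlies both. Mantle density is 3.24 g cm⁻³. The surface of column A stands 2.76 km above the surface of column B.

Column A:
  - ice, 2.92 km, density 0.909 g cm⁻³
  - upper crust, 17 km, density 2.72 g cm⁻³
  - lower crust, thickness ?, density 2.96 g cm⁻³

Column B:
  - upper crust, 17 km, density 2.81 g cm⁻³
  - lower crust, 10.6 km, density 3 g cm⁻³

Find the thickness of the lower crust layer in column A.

Take the compensation level at the base of the deeper column (depth z_c below the surface of column A) and equate Σ ρ_i t_i down to z_c; mantle fills any gap and the z_c terms cancel.
Column A: 2.92×0.909 + 17×2.72 + x×2.96 + (z_c − 19.92 − x)×3.24
Column B: 2.76×0 + 17×2.81 + 10.6×3 + (z_c − 2.76 − 27.6)×3.24
The z_c×3.24 term appears on both sides and cancels. Collect the known terms of each column as K = Σ(ρt)_known − 3.24 × (depth of known layers): K_A = 48.89428 − 3.24×19.92 = −15.64652; K_B = 79.57 − 3.24×(2.76 + 27.6) = −18.7964.
Balance: K_A − x×(3.24 − 2.96) = K_B, so x = (K_A − K_B)/(3.24 − 2.96) = 3.14988/0.28 = 11.2 km.

11.2 km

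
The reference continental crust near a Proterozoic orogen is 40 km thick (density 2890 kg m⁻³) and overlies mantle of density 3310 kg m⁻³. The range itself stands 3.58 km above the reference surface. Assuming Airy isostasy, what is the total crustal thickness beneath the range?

68.2 km

Root depth r = h ρ_c / (ρ_m − ρ_c) = 3.58 km × 2890 / 420 = 24.63 km.
Total thickness = T + h + r = 40 km + 3.58 km + 24.63 km = 68.2 km.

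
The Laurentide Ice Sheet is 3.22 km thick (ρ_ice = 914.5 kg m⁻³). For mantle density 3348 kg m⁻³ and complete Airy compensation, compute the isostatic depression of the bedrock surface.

Isostatic balance requires: the ice load ρ_ice t is balanced by mantle displaced below, ρ_m s.
s = t ρ_ice / ρ_m = 3.22 km × 914.5/3348 = 0.88 km.

0.88 km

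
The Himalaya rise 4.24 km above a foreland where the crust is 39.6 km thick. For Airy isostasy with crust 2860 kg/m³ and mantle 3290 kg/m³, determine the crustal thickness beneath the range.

Root depth r = h ρ_c / (ρ_m − ρ_c) = 4.24 km × 2860 / 430 = 28.2 km.
Total thickness = T + h + r = 39.6 km + 4.24 km + 28.2 km = 72 km.

72 km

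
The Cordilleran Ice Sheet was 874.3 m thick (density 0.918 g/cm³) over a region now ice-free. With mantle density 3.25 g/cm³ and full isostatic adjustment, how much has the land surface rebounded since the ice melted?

247 m

Removing the load lets mantle flow back in; uplift u satisfies ρ_ice t = ρ_m u.
u = t ρ_ice/ρ_m = 874.3 m × 0.918/3.25 = 247 m.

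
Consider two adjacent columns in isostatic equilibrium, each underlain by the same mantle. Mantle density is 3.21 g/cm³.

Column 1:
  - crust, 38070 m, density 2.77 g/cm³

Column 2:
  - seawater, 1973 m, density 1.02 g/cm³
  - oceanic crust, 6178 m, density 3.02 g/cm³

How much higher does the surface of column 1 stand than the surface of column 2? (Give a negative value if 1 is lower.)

3510 m

For any compensation level in the mantle, the mantle terms cancel and isostasy reduces to e = (Σt_1 − Σt_2) − (Σ(ρt)_1 − Σ(ρt)_2) / ρ_m.
Σt_1 = 38070 m; Σt_2 = 8151 m; Σ(ρt)_1 = 105453.9; Σ(ρt)_2 = 20670.02 (in m·g/cm³).
e = (38070 − 8151) − (105453.9 − 20670.02) / 3.21 = 3510 m.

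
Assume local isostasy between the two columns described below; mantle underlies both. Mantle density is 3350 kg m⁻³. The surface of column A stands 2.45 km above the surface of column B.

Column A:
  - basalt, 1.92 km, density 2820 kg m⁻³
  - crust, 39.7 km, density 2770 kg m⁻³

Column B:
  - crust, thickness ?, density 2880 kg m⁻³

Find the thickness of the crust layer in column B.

Take the compensation level at the base of the deeper column (depth z_c below the surface of column A) and equate Σ ρ_i t_i down to z_c; mantle fills any gap and the z_c terms cancel.
Column A: 1.92×2820 + 39.7×2770 + (z_c − 41.62)×3350
Column B: 2.45×0 + x×2880 + (z_c − 2.45 − 0 − x)×3350
The z_c×3350 term appears on both sides and cancels. Collect the known terms of each column as K = Σ(ρt)_known − 3350 × (depth of known layers): K_A = 115383.4 − 3350×41.62 = −24043.6; K_B = 0 − 3350×(2.45 + 0) = −8207.5.
Balance: K_A = K_B − x×(3350 − 2880), so x = (K_B − K_A)/(3350 − 2880) = 15836.1/470 = 33.7 km.

33.7 km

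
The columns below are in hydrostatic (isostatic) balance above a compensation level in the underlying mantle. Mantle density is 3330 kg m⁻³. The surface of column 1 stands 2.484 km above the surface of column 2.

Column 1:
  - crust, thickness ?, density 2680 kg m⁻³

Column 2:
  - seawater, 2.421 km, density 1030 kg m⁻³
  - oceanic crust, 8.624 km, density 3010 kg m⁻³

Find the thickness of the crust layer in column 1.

25.5 km

Take the compensation level at the base of the deeper column (depth z_c below the surface of column 1) and equate Σ ρ_i t_i down to z_c; mantle fills any gap and the z_c terms cancel.
Column 1: x×2680 + (z_c − 0 − x)×3330
Column 2: 2.484×0 + 2.421×1030 + 8.624×3010 + (z_c − 2.484 − 11.045)×3330
The z_c×3330 term appears on both sides and cancels. Collect the known terms of each column as K = Σ(ρt)_known − 3330 × (depth of known layers): K_1 = 0 − 3330×0 = 0; K_2 = 28451.87 − 3330×(2.484 + 11.045) = −16599.7.
Balance: K_1 − x×(3330 − 2680) = K_2, so x = (K_1 − K_2)/(3330 − 2680) = 16599.7/650 = 25.5 km.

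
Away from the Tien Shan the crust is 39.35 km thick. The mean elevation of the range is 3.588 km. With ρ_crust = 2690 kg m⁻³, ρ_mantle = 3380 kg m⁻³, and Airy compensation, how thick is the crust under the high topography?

56.9 km

Root depth r = h ρ_c / (ρ_m − ρ_c) = 3.588 km × 2690 / 690 = 13.99 km.
Total thickness = T + h + r = 39.35 km + 3.588 km + 13.99 km = 56.9 km.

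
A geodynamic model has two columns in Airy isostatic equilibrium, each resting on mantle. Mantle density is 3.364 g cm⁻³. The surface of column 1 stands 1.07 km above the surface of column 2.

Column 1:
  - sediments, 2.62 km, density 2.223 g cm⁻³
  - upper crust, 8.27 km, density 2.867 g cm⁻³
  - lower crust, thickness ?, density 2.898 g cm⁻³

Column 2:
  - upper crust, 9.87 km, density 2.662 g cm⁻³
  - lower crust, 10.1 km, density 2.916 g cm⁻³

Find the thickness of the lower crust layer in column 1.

17.1 km

Take the compensation level at the base of the deeper column (depth z_c below the surface of column 1) and equate Σ ρ_i t_i down to z_c; mantle fills any gap and the z_c terms cancel.
Column 1: 2.62×2.223 + 8.27×2.867 + x×2.898 + (z_c − 10.89 − x)×3.364
Column 2: 1.07×0 + 9.87×2.662 + 10.1×2.916 + (z_c − 1.07 − 19.97)×3.364
The z_c×3.364 term appears on both sides and cancels. Collect the known terms of each column as K = Σ(ρt)_known − 3.364 × (depth of known layers): K_1 = 29.53435 − 3.364×10.89 = −7.09961; K_2 = 55.72554 − 3.364×(1.07 + 19.97) = −15.05302.
Balance: K_1 − x×(3.364 − 2.898) = K_2, so x = (K_1 − K_2)/(3.364 − 2.898) = 7.95341/0.466 = 17.1 km.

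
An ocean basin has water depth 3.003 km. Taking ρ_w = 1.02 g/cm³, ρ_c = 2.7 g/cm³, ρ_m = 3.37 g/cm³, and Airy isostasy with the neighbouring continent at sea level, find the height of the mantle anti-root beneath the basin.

7.53 km

By Archimedes' principle applied to the lithosphere: replacing crust with seawater at the top is compensated by replacing crust with mantle at the base: d (ρ_c − ρ_w) = a (ρ_m − ρ_c).
a = d (ρ_c − ρ_w)/(ρ_m − ρ_c) = 3.003 km × 1.68/0.67 = 7.53 km.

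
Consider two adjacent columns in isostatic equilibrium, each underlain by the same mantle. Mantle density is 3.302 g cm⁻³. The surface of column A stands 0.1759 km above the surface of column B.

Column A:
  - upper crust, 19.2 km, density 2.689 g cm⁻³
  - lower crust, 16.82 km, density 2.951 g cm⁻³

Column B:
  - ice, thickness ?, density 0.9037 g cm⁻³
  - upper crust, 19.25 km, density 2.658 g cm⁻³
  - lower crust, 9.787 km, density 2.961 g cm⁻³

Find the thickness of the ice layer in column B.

0.566 km

Take the compensation level at the base of the deeper column (depth z_c below the surface of column A) and equate Σ ρ_i t_i down to z_c; mantle fills any gap and the z_c terms cancel.
Column A: 19.2×2.689 + 16.82×2.951 + (z_c − 36.02)×3.302
Column B: 0.1759×0 + x×0.9037 + 19.25×2.658 + 9.787×2.961 + (z_c − 0.1759 − 29.037 − x)×3.302
The z_c×3.302 term appears on both sides and cancels. Collect the known terms of each column as K = Σ(ρt)_known − 3.302 × (depth of known layers): K_A = 101.26462 − 3.302×36.02 = −17.67342; K_B = 80.145807 − 3.302×(0.1759 + 29.037) = −16.3151888.
Balance: K_A = K_B − x×(3.302 − 0.9037), so x = (K_B − K_A)/(3.302 − 0.9037) = 1.35823/2.3983 = 0.566 km.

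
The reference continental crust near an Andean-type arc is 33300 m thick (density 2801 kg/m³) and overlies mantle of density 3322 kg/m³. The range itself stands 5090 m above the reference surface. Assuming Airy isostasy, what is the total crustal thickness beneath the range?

Root depth r = h ρ_c / (ρ_m − ρ_c) = 5090 m × 2801 / 521 = 27360 m.
Total thickness = T + h + r = 33300 m + 5090 m + 27360 m = 65800 m.

65800 m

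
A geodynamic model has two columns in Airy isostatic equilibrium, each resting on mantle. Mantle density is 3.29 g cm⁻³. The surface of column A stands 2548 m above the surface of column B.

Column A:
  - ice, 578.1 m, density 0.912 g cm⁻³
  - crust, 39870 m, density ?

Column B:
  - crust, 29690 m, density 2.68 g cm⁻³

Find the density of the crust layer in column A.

Take the compensation level at the base of the deeper column (depth z_c below the surface of column A) and equate Σ ρ_i t_i down to z_c; mantle fills any gap and the z_c terms cancel.
Column A: 578.1×0.912 + 39870×ρ + (z_c − 40448.1)×3.29
Column B: 2548×0 + 29690×2.68 + (z_c − 2548 − 29690)×3.29
The z_c×3.29 term appears on both sides and cancels. Collect the known terms of each column as K = Σ(ρt)_known − 3.29 × (depth of known layers): K_A = 527.2272 − 3.29×40448.1 = −132547.022; K_B = 79569.2 − 3.29×(2548 + 29690) = −26493.82.
Balance: K_A + 39870×ρ = K_B, so ρ = (K_B − K_A)/39870 = 106053/39870 = 2.66 g cm⁻³.

2.66 g cm⁻³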